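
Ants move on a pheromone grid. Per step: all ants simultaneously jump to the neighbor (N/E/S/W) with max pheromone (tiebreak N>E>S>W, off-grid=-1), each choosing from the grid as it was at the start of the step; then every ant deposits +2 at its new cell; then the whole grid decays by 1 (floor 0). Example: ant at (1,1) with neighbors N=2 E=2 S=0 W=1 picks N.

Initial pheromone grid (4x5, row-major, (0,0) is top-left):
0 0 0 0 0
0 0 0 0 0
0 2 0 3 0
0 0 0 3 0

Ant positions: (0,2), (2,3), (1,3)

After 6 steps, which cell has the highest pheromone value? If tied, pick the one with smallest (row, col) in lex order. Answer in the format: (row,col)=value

Answer: (2,3)=9

Derivation:
Step 1: ant0:(0,2)->E->(0,3) | ant1:(2,3)->S->(3,3) | ant2:(1,3)->S->(2,3)
  grid max=4 at (2,3)
Step 2: ant0:(0,3)->E->(0,4) | ant1:(3,3)->N->(2,3) | ant2:(2,3)->S->(3,3)
  grid max=5 at (2,3)
Step 3: ant0:(0,4)->S->(1,4) | ant1:(2,3)->S->(3,3) | ant2:(3,3)->N->(2,3)
  grid max=6 at (2,3)
Step 4: ant0:(1,4)->N->(0,4) | ant1:(3,3)->N->(2,3) | ant2:(2,3)->S->(3,3)
  grid max=7 at (2,3)
Step 5: ant0:(0,4)->S->(1,4) | ant1:(2,3)->S->(3,3) | ant2:(3,3)->N->(2,3)
  grid max=8 at (2,3)
Step 6: ant0:(1,4)->N->(0,4) | ant1:(3,3)->N->(2,3) | ant2:(2,3)->S->(3,3)
  grid max=9 at (2,3)
Final grid:
  0 0 0 0 1
  0 0 0 0 0
  0 0 0 9 0
  0 0 0 9 0
Max pheromone 9 at (2,3)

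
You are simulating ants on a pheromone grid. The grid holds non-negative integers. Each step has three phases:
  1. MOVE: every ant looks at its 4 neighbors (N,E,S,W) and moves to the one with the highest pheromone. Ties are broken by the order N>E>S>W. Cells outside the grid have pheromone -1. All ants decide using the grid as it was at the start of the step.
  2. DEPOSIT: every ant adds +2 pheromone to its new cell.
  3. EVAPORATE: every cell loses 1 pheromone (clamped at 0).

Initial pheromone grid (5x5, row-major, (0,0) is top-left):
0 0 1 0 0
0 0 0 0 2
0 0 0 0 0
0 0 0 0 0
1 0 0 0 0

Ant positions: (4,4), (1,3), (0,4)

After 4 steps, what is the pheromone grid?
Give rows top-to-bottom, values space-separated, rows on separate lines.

After step 1: ants at (3,4),(1,4),(1,4)
  0 0 0 0 0
  0 0 0 0 5
  0 0 0 0 0
  0 0 0 0 1
  0 0 0 0 0
After step 2: ants at (2,4),(0,4),(0,4)
  0 0 0 0 3
  0 0 0 0 4
  0 0 0 0 1
  0 0 0 0 0
  0 0 0 0 0
After step 3: ants at (1,4),(1,4),(1,4)
  0 0 0 0 2
  0 0 0 0 9
  0 0 0 0 0
  0 0 0 0 0
  0 0 0 0 0
After step 4: ants at (0,4),(0,4),(0,4)
  0 0 0 0 7
  0 0 0 0 8
  0 0 0 0 0
  0 0 0 0 0
  0 0 0 0 0

0 0 0 0 7
0 0 0 0 8
0 0 0 0 0
0 0 0 0 0
0 0 0 0 0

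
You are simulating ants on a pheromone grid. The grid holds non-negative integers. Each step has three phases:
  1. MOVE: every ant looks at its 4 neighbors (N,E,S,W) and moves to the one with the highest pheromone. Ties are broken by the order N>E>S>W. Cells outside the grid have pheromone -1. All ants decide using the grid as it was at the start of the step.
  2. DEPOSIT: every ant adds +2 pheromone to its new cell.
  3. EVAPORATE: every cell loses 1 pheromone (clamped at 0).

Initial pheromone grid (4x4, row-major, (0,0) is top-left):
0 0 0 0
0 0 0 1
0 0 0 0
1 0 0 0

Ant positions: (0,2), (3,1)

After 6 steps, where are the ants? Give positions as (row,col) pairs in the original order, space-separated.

Step 1: ant0:(0,2)->E->(0,3) | ant1:(3,1)->W->(3,0)
  grid max=2 at (3,0)
Step 2: ant0:(0,3)->S->(1,3) | ant1:(3,0)->N->(2,0)
  grid max=1 at (1,3)
Step 3: ant0:(1,3)->N->(0,3) | ant1:(2,0)->S->(3,0)
  grid max=2 at (3,0)
Step 4: ant0:(0,3)->S->(1,3) | ant1:(3,0)->N->(2,0)
  grid max=1 at (1,3)
Step 5: ant0:(1,3)->N->(0,3) | ant1:(2,0)->S->(3,0)
  grid max=2 at (3,0)
Step 6: ant0:(0,3)->S->(1,3) | ant1:(3,0)->N->(2,0)
  grid max=1 at (1,3)

(1,3) (2,0)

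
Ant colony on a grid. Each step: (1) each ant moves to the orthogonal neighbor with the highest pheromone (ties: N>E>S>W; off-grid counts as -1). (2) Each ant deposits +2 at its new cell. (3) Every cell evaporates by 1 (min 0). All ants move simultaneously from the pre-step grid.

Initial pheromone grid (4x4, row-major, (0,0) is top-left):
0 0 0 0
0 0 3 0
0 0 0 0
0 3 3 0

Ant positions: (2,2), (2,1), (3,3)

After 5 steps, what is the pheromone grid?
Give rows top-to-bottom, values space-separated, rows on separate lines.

After step 1: ants at (1,2),(3,1),(3,2)
  0 0 0 0
  0 0 4 0
  0 0 0 0
  0 4 4 0
After step 2: ants at (0,2),(3,2),(3,1)
  0 0 1 0
  0 0 3 0
  0 0 0 0
  0 5 5 0
After step 3: ants at (1,2),(3,1),(3,2)
  0 0 0 0
  0 0 4 0
  0 0 0 0
  0 6 6 0
After step 4: ants at (0,2),(3,2),(3,1)
  0 0 1 0
  0 0 3 0
  0 0 0 0
  0 7 7 0
After step 5: ants at (1,2),(3,1),(3,2)
  0 0 0 0
  0 0 4 0
  0 0 0 0
  0 8 8 0

0 0 0 0
0 0 4 0
0 0 0 0
0 8 8 0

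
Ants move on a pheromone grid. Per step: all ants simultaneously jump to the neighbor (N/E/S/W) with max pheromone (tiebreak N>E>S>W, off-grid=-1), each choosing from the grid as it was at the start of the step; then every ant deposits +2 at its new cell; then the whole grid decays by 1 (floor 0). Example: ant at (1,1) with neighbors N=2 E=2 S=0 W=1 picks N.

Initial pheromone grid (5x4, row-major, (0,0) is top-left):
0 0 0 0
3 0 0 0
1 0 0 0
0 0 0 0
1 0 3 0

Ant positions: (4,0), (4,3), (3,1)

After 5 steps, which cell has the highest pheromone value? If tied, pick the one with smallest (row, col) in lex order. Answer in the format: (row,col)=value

Answer: (1,0)=6

Derivation:
Step 1: ant0:(4,0)->N->(3,0) | ant1:(4,3)->W->(4,2) | ant2:(3,1)->N->(2,1)
  grid max=4 at (4,2)
Step 2: ant0:(3,0)->N->(2,0) | ant1:(4,2)->N->(3,2) | ant2:(2,1)->N->(1,1)
  grid max=3 at (4,2)
Step 3: ant0:(2,0)->N->(1,0) | ant1:(3,2)->S->(4,2) | ant2:(1,1)->W->(1,0)
  grid max=4 at (1,0)
Step 4: ant0:(1,0)->N->(0,0) | ant1:(4,2)->N->(3,2) | ant2:(1,0)->N->(0,0)
  grid max=3 at (0,0)
Step 5: ant0:(0,0)->S->(1,0) | ant1:(3,2)->S->(4,2) | ant2:(0,0)->S->(1,0)
  grid max=6 at (1,0)
Final grid:
  2 0 0 0
  6 0 0 0
  0 0 0 0
  0 0 0 0
  0 0 4 0
Max pheromone 6 at (1,0)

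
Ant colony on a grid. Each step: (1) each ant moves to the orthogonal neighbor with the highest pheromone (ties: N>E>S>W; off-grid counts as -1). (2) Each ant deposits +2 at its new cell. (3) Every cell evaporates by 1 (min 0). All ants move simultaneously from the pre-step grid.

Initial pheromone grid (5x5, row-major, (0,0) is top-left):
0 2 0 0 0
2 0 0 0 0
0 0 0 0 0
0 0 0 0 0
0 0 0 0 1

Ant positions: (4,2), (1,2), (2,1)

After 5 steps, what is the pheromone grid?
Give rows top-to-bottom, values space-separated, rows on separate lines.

After step 1: ants at (3,2),(0,2),(1,1)
  0 1 1 0 0
  1 1 0 0 0
  0 0 0 0 0
  0 0 1 0 0
  0 0 0 0 0
After step 2: ants at (2,2),(0,1),(0,1)
  0 4 0 0 0
  0 0 0 0 0
  0 0 1 0 0
  0 0 0 0 0
  0 0 0 0 0
After step 3: ants at (1,2),(0,2),(0,2)
  0 3 3 0 0
  0 0 1 0 0
  0 0 0 0 0
  0 0 0 0 0
  0 0 0 0 0
After step 4: ants at (0,2),(0,1),(0,1)
  0 6 4 0 0
  0 0 0 0 0
  0 0 0 0 0
  0 0 0 0 0
  0 0 0 0 0
After step 5: ants at (0,1),(0,2),(0,2)
  0 7 7 0 0
  0 0 0 0 0
  0 0 0 0 0
  0 0 0 0 0
  0 0 0 0 0

0 7 7 0 0
0 0 0 0 0
0 0 0 0 0
0 0 0 0 0
0 0 0 0 0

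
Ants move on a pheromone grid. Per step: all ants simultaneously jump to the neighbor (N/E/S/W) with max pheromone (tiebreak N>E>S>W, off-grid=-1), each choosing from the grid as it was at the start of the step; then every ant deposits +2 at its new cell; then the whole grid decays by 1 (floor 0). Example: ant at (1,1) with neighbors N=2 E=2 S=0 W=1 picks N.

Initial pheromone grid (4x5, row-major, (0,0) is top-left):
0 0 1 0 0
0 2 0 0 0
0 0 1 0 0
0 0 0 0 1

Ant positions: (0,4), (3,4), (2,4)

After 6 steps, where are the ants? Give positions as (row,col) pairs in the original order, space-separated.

Step 1: ant0:(0,4)->S->(1,4) | ant1:(3,4)->N->(2,4) | ant2:(2,4)->S->(3,4)
  grid max=2 at (3,4)
Step 2: ant0:(1,4)->S->(2,4) | ant1:(2,4)->S->(3,4) | ant2:(3,4)->N->(2,4)
  grid max=4 at (2,4)
Step 3: ant0:(2,4)->S->(3,4) | ant1:(3,4)->N->(2,4) | ant2:(2,4)->S->(3,4)
  grid max=6 at (3,4)
Step 4: ant0:(3,4)->N->(2,4) | ant1:(2,4)->S->(3,4) | ant2:(3,4)->N->(2,4)
  grid max=8 at (2,4)
Step 5: ant0:(2,4)->S->(3,4) | ant1:(3,4)->N->(2,4) | ant2:(2,4)->S->(3,4)
  grid max=10 at (3,4)
Step 6: ant0:(3,4)->N->(2,4) | ant1:(2,4)->S->(3,4) | ant2:(3,4)->N->(2,4)
  grid max=12 at (2,4)

(2,4) (3,4) (2,4)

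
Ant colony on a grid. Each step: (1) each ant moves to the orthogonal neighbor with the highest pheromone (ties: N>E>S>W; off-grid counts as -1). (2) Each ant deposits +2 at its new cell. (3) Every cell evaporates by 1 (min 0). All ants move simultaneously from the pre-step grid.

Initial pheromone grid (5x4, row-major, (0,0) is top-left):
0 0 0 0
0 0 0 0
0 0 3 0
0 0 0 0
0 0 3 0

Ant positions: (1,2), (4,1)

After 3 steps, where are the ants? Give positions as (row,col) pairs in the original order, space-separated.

Step 1: ant0:(1,2)->S->(2,2) | ant1:(4,1)->E->(4,2)
  grid max=4 at (2,2)
Step 2: ant0:(2,2)->N->(1,2) | ant1:(4,2)->N->(3,2)
  grid max=3 at (2,2)
Step 3: ant0:(1,2)->S->(2,2) | ant1:(3,2)->N->(2,2)
  grid max=6 at (2,2)

(2,2) (2,2)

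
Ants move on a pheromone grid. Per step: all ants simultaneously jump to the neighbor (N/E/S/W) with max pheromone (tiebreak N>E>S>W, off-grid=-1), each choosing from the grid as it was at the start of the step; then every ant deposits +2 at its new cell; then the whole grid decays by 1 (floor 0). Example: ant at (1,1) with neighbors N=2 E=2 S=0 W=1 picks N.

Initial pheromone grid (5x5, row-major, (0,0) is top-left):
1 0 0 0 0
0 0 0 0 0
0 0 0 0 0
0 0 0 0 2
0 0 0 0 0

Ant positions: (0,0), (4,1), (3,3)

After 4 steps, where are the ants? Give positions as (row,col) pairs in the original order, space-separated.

Step 1: ant0:(0,0)->E->(0,1) | ant1:(4,1)->N->(3,1) | ant2:(3,3)->E->(3,4)
  grid max=3 at (3,4)
Step 2: ant0:(0,1)->E->(0,2) | ant1:(3,1)->N->(2,1) | ant2:(3,4)->N->(2,4)
  grid max=2 at (3,4)
Step 3: ant0:(0,2)->E->(0,3) | ant1:(2,1)->N->(1,1) | ant2:(2,4)->S->(3,4)
  grid max=3 at (3,4)
Step 4: ant0:(0,3)->E->(0,4) | ant1:(1,1)->N->(0,1) | ant2:(3,4)->N->(2,4)
  grid max=2 at (3,4)

(0,4) (0,1) (2,4)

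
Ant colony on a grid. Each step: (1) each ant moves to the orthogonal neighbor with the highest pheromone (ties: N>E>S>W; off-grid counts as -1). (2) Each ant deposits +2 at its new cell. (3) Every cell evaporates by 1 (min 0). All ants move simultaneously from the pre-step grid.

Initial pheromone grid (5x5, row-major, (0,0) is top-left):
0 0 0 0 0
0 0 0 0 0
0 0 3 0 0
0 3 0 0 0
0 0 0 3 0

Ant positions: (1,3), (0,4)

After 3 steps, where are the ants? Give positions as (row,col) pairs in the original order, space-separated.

Step 1: ant0:(1,3)->N->(0,3) | ant1:(0,4)->S->(1,4)
  grid max=2 at (2,2)
Step 2: ant0:(0,3)->E->(0,4) | ant1:(1,4)->N->(0,4)
  grid max=3 at (0,4)
Step 3: ant0:(0,4)->S->(1,4) | ant1:(0,4)->S->(1,4)
  grid max=3 at (1,4)

(1,4) (1,4)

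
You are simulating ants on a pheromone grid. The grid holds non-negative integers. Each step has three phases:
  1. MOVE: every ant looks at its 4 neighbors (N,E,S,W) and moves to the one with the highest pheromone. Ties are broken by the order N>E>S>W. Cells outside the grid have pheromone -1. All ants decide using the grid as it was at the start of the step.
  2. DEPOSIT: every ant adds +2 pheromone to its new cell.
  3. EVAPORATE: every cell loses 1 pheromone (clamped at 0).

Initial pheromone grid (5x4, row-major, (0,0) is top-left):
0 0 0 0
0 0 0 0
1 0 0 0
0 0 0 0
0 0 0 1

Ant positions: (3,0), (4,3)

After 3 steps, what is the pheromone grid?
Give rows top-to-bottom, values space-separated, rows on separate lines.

After step 1: ants at (2,0),(3,3)
  0 0 0 0
  0 0 0 0
  2 0 0 0
  0 0 0 1
  0 0 0 0
After step 2: ants at (1,0),(2,3)
  0 0 0 0
  1 0 0 0
  1 0 0 1
  0 0 0 0
  0 0 0 0
After step 3: ants at (2,0),(1,3)
  0 0 0 0
  0 0 0 1
  2 0 0 0
  0 0 0 0
  0 0 0 0

0 0 0 0
0 0 0 1
2 0 0 0
0 0 0 0
0 0 0 0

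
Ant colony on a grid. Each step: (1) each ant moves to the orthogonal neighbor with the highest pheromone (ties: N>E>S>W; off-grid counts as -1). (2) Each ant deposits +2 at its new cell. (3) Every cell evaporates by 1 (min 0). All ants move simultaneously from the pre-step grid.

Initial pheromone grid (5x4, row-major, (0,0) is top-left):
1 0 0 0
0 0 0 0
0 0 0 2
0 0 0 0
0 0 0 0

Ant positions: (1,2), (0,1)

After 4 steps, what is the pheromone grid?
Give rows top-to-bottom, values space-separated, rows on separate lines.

After step 1: ants at (0,2),(0,0)
  2 0 1 0
  0 0 0 0
  0 0 0 1
  0 0 0 0
  0 0 0 0
After step 2: ants at (0,3),(0,1)
  1 1 0 1
  0 0 0 0
  0 0 0 0
  0 0 0 0
  0 0 0 0
After step 3: ants at (1,3),(0,0)
  2 0 0 0
  0 0 0 1
  0 0 0 0
  0 0 0 0
  0 0 0 0
After step 4: ants at (0,3),(0,1)
  1 1 0 1
  0 0 0 0
  0 0 0 0
  0 0 0 0
  0 0 0 0

1 1 0 1
0 0 0 0
0 0 0 0
0 0 0 0
0 0 0 0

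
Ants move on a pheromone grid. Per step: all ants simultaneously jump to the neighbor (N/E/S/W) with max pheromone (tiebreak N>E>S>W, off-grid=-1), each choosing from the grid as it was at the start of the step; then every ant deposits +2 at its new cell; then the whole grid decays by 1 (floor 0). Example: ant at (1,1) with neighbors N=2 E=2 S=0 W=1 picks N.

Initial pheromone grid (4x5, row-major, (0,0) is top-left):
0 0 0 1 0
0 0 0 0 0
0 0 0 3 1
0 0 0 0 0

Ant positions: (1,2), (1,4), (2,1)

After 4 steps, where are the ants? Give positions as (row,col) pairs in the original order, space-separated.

Step 1: ant0:(1,2)->N->(0,2) | ant1:(1,4)->S->(2,4) | ant2:(2,1)->N->(1,1)
  grid max=2 at (2,3)
Step 2: ant0:(0,2)->E->(0,3) | ant1:(2,4)->W->(2,3) | ant2:(1,1)->N->(0,1)
  grid max=3 at (2,3)
Step 3: ant0:(0,3)->E->(0,4) | ant1:(2,3)->E->(2,4) | ant2:(0,1)->E->(0,2)
  grid max=2 at (2,3)
Step 4: ant0:(0,4)->S->(1,4) | ant1:(2,4)->W->(2,3) | ant2:(0,2)->E->(0,3)
  grid max=3 at (2,3)

(1,4) (2,3) (0,3)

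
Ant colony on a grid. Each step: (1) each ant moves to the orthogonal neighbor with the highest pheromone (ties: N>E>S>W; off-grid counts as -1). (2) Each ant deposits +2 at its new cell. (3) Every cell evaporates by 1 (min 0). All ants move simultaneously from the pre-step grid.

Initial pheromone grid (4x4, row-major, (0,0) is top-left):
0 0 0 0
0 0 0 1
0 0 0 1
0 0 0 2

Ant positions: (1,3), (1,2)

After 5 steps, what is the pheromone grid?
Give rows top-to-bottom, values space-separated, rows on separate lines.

After step 1: ants at (2,3),(1,3)
  0 0 0 0
  0 0 0 2
  0 0 0 2
  0 0 0 1
After step 2: ants at (1,3),(2,3)
  0 0 0 0
  0 0 0 3
  0 0 0 3
  0 0 0 0
After step 3: ants at (2,3),(1,3)
  0 0 0 0
  0 0 0 4
  0 0 0 4
  0 0 0 0
After step 4: ants at (1,3),(2,3)
  0 0 0 0
  0 0 0 5
  0 0 0 5
  0 0 0 0
After step 5: ants at (2,3),(1,3)
  0 0 0 0
  0 0 0 6
  0 0 0 6
  0 0 0 0

0 0 0 0
0 0 0 6
0 0 0 6
0 0 0 0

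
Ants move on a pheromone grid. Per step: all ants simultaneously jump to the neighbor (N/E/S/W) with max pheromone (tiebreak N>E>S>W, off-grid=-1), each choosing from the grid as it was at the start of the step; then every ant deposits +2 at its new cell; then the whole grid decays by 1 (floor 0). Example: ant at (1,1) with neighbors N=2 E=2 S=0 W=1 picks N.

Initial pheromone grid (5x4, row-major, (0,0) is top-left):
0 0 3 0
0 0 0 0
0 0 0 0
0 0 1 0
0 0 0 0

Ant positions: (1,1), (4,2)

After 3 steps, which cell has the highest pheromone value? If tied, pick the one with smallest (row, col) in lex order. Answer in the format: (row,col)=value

Step 1: ant0:(1,1)->N->(0,1) | ant1:(4,2)->N->(3,2)
  grid max=2 at (0,2)
Step 2: ant0:(0,1)->E->(0,2) | ant1:(3,2)->N->(2,2)
  grid max=3 at (0,2)
Step 3: ant0:(0,2)->E->(0,3) | ant1:(2,2)->S->(3,2)
  grid max=2 at (0,2)
Final grid:
  0 0 2 1
  0 0 0 0
  0 0 0 0
  0 0 2 0
  0 0 0 0
Max pheromone 2 at (0,2)

Answer: (0,2)=2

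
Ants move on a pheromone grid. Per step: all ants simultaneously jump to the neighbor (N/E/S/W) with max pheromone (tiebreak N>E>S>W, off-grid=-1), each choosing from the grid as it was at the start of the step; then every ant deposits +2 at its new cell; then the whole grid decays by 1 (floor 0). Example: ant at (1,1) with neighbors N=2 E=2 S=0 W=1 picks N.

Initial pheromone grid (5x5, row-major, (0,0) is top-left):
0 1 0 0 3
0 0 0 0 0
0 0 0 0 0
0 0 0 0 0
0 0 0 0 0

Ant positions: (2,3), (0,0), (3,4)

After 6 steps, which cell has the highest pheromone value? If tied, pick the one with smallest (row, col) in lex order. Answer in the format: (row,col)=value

Answer: (0,3)=9

Derivation:
Step 1: ant0:(2,3)->N->(1,3) | ant1:(0,0)->E->(0,1) | ant2:(3,4)->N->(2,4)
  grid max=2 at (0,1)
Step 2: ant0:(1,3)->N->(0,3) | ant1:(0,1)->E->(0,2) | ant2:(2,4)->N->(1,4)
  grid max=1 at (0,1)
Step 3: ant0:(0,3)->E->(0,4) | ant1:(0,2)->E->(0,3) | ant2:(1,4)->N->(0,4)
  grid max=4 at (0,4)
Step 4: ant0:(0,4)->W->(0,3) | ant1:(0,3)->E->(0,4) | ant2:(0,4)->W->(0,3)
  grid max=5 at (0,3)
Step 5: ant0:(0,3)->E->(0,4) | ant1:(0,4)->W->(0,3) | ant2:(0,3)->E->(0,4)
  grid max=8 at (0,4)
Step 6: ant0:(0,4)->W->(0,3) | ant1:(0,3)->E->(0,4) | ant2:(0,4)->W->(0,3)
  grid max=9 at (0,3)
Final grid:
  0 0 0 9 9
  0 0 0 0 0
  0 0 0 0 0
  0 0 0 0 0
  0 0 0 0 0
Max pheromone 9 at (0,3)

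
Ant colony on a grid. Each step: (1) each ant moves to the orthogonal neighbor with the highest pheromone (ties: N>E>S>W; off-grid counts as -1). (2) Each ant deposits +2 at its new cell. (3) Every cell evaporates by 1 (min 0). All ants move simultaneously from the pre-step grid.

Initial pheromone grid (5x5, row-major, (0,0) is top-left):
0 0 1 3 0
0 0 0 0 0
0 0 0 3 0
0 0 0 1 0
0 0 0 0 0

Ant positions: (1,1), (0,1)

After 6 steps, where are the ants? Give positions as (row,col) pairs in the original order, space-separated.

Step 1: ant0:(1,1)->N->(0,1) | ant1:(0,1)->E->(0,2)
  grid max=2 at (0,2)
Step 2: ant0:(0,1)->E->(0,2) | ant1:(0,2)->E->(0,3)
  grid max=3 at (0,2)
Step 3: ant0:(0,2)->E->(0,3) | ant1:(0,3)->W->(0,2)
  grid max=4 at (0,2)
Step 4: ant0:(0,3)->W->(0,2) | ant1:(0,2)->E->(0,3)
  grid max=5 at (0,2)
Step 5: ant0:(0,2)->E->(0,3) | ant1:(0,3)->W->(0,2)
  grid max=6 at (0,2)
Step 6: ant0:(0,3)->W->(0,2) | ant1:(0,2)->E->(0,3)
  grid max=7 at (0,2)

(0,2) (0,3)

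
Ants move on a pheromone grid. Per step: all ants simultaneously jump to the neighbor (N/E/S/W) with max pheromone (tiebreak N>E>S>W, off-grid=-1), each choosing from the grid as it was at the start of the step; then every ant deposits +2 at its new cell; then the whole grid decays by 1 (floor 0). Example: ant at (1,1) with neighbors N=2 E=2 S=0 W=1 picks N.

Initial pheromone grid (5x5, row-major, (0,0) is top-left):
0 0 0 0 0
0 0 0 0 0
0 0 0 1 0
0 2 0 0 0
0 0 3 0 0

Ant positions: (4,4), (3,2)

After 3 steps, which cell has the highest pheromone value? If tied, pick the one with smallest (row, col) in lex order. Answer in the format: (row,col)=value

Answer: (4,2)=4

Derivation:
Step 1: ant0:(4,4)->N->(3,4) | ant1:(3,2)->S->(4,2)
  grid max=4 at (4,2)
Step 2: ant0:(3,4)->N->(2,4) | ant1:(4,2)->N->(3,2)
  grid max=3 at (4,2)
Step 3: ant0:(2,4)->N->(1,4) | ant1:(3,2)->S->(4,2)
  grid max=4 at (4,2)
Final grid:
  0 0 0 0 0
  0 0 0 0 1
  0 0 0 0 0
  0 0 0 0 0
  0 0 4 0 0
Max pheromone 4 at (4,2)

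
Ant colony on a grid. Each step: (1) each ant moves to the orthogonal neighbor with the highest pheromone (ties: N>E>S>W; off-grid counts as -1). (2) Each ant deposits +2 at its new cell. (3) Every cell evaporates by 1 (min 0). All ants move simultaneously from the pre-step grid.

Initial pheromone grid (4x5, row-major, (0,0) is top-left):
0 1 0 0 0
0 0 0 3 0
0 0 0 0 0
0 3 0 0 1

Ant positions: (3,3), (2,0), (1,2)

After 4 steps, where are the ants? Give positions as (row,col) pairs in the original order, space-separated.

Step 1: ant0:(3,3)->E->(3,4) | ant1:(2,0)->N->(1,0) | ant2:(1,2)->E->(1,3)
  grid max=4 at (1,3)
Step 2: ant0:(3,4)->N->(2,4) | ant1:(1,0)->N->(0,0) | ant2:(1,3)->N->(0,3)
  grid max=3 at (1,3)
Step 3: ant0:(2,4)->S->(3,4) | ant1:(0,0)->E->(0,1) | ant2:(0,3)->S->(1,3)
  grid max=4 at (1,3)
Step 4: ant0:(3,4)->N->(2,4) | ant1:(0,1)->E->(0,2) | ant2:(1,3)->N->(0,3)
  grid max=3 at (1,3)

(2,4) (0,2) (0,3)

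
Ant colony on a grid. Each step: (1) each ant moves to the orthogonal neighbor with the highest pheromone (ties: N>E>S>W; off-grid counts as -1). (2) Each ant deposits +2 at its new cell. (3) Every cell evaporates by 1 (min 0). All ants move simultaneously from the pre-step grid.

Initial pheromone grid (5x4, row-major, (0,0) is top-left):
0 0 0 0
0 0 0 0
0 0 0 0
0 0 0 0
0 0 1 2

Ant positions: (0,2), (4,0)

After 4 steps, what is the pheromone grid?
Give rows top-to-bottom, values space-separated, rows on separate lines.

After step 1: ants at (0,3),(3,0)
  0 0 0 1
  0 0 0 0
  0 0 0 0
  1 0 0 0
  0 0 0 1
After step 2: ants at (1,3),(2,0)
  0 0 0 0
  0 0 0 1
  1 0 0 0
  0 0 0 0
  0 0 0 0
After step 3: ants at (0,3),(1,0)
  0 0 0 1
  1 0 0 0
  0 0 0 0
  0 0 0 0
  0 0 0 0
After step 4: ants at (1,3),(0,0)
  1 0 0 0
  0 0 0 1
  0 0 0 0
  0 0 0 0
  0 0 0 0

1 0 0 0
0 0 0 1
0 0 0 0
0 0 0 0
0 0 0 0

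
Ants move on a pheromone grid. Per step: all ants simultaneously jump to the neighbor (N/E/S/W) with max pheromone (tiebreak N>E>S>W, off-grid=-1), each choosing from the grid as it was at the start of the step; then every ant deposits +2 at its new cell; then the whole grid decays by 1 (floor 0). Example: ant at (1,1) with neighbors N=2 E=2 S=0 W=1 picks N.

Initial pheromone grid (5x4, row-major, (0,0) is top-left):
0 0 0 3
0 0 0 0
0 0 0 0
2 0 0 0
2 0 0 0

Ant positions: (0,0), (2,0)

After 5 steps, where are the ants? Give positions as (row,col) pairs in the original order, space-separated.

Step 1: ant0:(0,0)->E->(0,1) | ant1:(2,0)->S->(3,0)
  grid max=3 at (3,0)
Step 2: ant0:(0,1)->E->(0,2) | ant1:(3,0)->S->(4,0)
  grid max=2 at (3,0)
Step 3: ant0:(0,2)->E->(0,3) | ant1:(4,0)->N->(3,0)
  grid max=3 at (3,0)
Step 4: ant0:(0,3)->S->(1,3) | ant1:(3,0)->S->(4,0)
  grid max=2 at (3,0)
Step 5: ant0:(1,3)->N->(0,3) | ant1:(4,0)->N->(3,0)
  grid max=3 at (3,0)

(0,3) (3,0)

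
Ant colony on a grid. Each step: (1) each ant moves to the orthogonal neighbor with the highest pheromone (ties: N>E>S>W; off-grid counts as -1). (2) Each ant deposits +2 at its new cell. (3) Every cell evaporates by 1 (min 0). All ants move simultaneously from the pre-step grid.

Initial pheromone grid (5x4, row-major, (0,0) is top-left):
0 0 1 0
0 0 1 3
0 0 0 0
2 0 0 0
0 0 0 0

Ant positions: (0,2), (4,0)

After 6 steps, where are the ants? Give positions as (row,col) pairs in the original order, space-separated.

Step 1: ant0:(0,2)->S->(1,2) | ant1:(4,0)->N->(3,0)
  grid max=3 at (3,0)
Step 2: ant0:(1,2)->E->(1,3) | ant1:(3,0)->N->(2,0)
  grid max=3 at (1,3)
Step 3: ant0:(1,3)->W->(1,2) | ant1:(2,0)->S->(3,0)
  grid max=3 at (3,0)
Step 4: ant0:(1,2)->E->(1,3) | ant1:(3,0)->N->(2,0)
  grid max=3 at (1,3)
Step 5: ant0:(1,3)->W->(1,2) | ant1:(2,0)->S->(3,0)
  grid max=3 at (3,0)
Step 6: ant0:(1,2)->E->(1,3) | ant1:(3,0)->N->(2,0)
  grid max=3 at (1,3)

(1,3) (2,0)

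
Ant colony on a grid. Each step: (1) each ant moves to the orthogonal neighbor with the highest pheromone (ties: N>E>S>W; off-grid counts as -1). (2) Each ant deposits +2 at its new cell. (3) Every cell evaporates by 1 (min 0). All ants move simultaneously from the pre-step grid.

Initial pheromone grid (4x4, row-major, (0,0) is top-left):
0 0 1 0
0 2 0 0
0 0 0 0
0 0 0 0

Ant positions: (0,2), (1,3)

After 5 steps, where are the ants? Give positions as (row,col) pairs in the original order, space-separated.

Step 1: ant0:(0,2)->E->(0,3) | ant1:(1,3)->N->(0,3)
  grid max=3 at (0,3)
Step 2: ant0:(0,3)->S->(1,3) | ant1:(0,3)->S->(1,3)
  grid max=3 at (1,3)
Step 3: ant0:(1,3)->N->(0,3) | ant1:(1,3)->N->(0,3)
  grid max=5 at (0,3)
Step 4: ant0:(0,3)->S->(1,3) | ant1:(0,3)->S->(1,3)
  grid max=5 at (1,3)
Step 5: ant0:(1,3)->N->(0,3) | ant1:(1,3)->N->(0,3)
  grid max=7 at (0,3)

(0,3) (0,3)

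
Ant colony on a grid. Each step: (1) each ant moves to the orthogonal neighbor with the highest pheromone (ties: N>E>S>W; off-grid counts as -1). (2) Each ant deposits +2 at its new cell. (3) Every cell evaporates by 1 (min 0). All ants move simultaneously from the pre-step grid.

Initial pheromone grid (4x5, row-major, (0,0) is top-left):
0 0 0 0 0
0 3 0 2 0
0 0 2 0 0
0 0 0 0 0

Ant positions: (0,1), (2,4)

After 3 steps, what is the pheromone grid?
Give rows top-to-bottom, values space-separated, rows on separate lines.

After step 1: ants at (1,1),(1,4)
  0 0 0 0 0
  0 4 0 1 1
  0 0 1 0 0
  0 0 0 0 0
After step 2: ants at (0,1),(1,3)
  0 1 0 0 0
  0 3 0 2 0
  0 0 0 0 0
  0 0 0 0 0
After step 3: ants at (1,1),(0,3)
  0 0 0 1 0
  0 4 0 1 0
  0 0 0 0 0
  0 0 0 0 0

0 0 0 1 0
0 4 0 1 0
0 0 0 0 0
0 0 0 0 0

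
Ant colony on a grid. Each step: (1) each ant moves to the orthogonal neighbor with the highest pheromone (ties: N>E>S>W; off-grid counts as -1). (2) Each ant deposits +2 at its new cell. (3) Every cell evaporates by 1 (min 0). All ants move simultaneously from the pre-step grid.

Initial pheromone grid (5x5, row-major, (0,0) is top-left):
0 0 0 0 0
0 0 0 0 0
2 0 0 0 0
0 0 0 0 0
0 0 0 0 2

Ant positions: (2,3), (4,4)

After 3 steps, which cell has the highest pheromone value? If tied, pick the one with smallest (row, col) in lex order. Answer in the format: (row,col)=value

Answer: (0,4)=1

Derivation:
Step 1: ant0:(2,3)->N->(1,3) | ant1:(4,4)->N->(3,4)
  grid max=1 at (1,3)
Step 2: ant0:(1,3)->N->(0,3) | ant1:(3,4)->S->(4,4)
  grid max=2 at (4,4)
Step 3: ant0:(0,3)->E->(0,4) | ant1:(4,4)->N->(3,4)
  grid max=1 at (0,4)
Final grid:
  0 0 0 0 1
  0 0 0 0 0
  0 0 0 0 0
  0 0 0 0 1
  0 0 0 0 1
Max pheromone 1 at (0,4)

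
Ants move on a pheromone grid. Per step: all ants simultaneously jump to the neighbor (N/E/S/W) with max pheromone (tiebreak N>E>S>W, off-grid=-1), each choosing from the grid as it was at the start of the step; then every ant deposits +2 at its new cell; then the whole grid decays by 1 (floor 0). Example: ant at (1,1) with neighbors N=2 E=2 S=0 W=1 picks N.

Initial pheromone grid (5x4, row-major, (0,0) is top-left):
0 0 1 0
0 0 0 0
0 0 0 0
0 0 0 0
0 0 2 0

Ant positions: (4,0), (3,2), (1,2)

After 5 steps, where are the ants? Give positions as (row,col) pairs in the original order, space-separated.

Step 1: ant0:(4,0)->N->(3,0) | ant1:(3,2)->S->(4,2) | ant2:(1,2)->N->(0,2)
  grid max=3 at (4,2)
Step 2: ant0:(3,0)->N->(2,0) | ant1:(4,2)->N->(3,2) | ant2:(0,2)->E->(0,3)
  grid max=2 at (4,2)
Step 3: ant0:(2,0)->N->(1,0) | ant1:(3,2)->S->(4,2) | ant2:(0,3)->W->(0,2)
  grid max=3 at (4,2)
Step 4: ant0:(1,0)->N->(0,0) | ant1:(4,2)->N->(3,2) | ant2:(0,2)->E->(0,3)
  grid max=2 at (4,2)
Step 5: ant0:(0,0)->E->(0,1) | ant1:(3,2)->S->(4,2) | ant2:(0,3)->W->(0,2)
  grid max=3 at (4,2)

(0,1) (4,2) (0,2)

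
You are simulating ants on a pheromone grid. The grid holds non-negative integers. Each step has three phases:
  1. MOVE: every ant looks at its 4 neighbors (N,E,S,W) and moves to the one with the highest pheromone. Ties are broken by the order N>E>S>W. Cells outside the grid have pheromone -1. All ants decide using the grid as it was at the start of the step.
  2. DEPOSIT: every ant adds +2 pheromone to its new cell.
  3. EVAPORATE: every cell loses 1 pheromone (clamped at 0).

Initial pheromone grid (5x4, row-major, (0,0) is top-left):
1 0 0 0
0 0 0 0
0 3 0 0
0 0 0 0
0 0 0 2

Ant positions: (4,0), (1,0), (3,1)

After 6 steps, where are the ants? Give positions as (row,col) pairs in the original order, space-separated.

Step 1: ant0:(4,0)->N->(3,0) | ant1:(1,0)->N->(0,0) | ant2:(3,1)->N->(2,1)
  grid max=4 at (2,1)
Step 2: ant0:(3,0)->N->(2,0) | ant1:(0,0)->E->(0,1) | ant2:(2,1)->N->(1,1)
  grid max=3 at (2,1)
Step 3: ant0:(2,0)->E->(2,1) | ant1:(0,1)->S->(1,1) | ant2:(1,1)->S->(2,1)
  grid max=6 at (2,1)
Step 4: ant0:(2,1)->N->(1,1) | ant1:(1,1)->S->(2,1) | ant2:(2,1)->N->(1,1)
  grid max=7 at (2,1)
Step 5: ant0:(1,1)->S->(2,1) | ant1:(2,1)->N->(1,1) | ant2:(1,1)->S->(2,1)
  grid max=10 at (2,1)
Step 6: ant0:(2,1)->N->(1,1) | ant1:(1,1)->S->(2,1) | ant2:(2,1)->N->(1,1)
  grid max=11 at (2,1)

(1,1) (2,1) (1,1)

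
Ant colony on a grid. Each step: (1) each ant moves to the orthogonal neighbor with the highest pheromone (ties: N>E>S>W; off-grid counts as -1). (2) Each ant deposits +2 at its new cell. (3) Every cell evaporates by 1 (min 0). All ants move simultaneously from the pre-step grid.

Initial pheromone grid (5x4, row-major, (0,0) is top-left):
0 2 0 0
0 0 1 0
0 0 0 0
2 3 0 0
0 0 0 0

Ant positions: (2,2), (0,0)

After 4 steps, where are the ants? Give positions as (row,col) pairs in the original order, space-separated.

Step 1: ant0:(2,2)->N->(1,2) | ant1:(0,0)->E->(0,1)
  grid max=3 at (0,1)
Step 2: ant0:(1,2)->N->(0,2) | ant1:(0,1)->E->(0,2)
  grid max=3 at (0,2)
Step 3: ant0:(0,2)->W->(0,1) | ant1:(0,2)->W->(0,1)
  grid max=5 at (0,1)
Step 4: ant0:(0,1)->E->(0,2) | ant1:(0,1)->E->(0,2)
  grid max=5 at (0,2)

(0,2) (0,2)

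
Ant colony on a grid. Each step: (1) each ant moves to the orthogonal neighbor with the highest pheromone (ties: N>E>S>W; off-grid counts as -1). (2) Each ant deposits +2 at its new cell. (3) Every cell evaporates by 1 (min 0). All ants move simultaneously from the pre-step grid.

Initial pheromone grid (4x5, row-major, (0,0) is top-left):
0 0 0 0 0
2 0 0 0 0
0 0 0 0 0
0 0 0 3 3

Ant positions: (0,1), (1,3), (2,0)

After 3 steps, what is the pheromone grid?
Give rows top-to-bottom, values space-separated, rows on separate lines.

After step 1: ants at (0,2),(0,3),(1,0)
  0 0 1 1 0
  3 0 0 0 0
  0 0 0 0 0
  0 0 0 2 2
After step 2: ants at (0,3),(0,2),(0,0)
  1 0 2 2 0
  2 0 0 0 0
  0 0 0 0 0
  0 0 0 1 1
After step 3: ants at (0,2),(0,3),(1,0)
  0 0 3 3 0
  3 0 0 0 0
  0 0 0 0 0
  0 0 0 0 0

0 0 3 3 0
3 0 0 0 0
0 0 0 0 0
0 0 0 0 0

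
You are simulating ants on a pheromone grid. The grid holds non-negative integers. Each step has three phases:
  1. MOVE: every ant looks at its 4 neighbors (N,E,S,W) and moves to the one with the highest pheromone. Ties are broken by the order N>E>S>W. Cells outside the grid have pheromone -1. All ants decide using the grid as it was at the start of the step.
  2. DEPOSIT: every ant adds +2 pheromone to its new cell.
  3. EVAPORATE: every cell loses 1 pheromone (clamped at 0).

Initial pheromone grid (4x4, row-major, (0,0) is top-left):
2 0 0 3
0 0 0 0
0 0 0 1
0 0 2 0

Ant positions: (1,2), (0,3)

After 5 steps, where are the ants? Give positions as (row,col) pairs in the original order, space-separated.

Step 1: ant0:(1,2)->N->(0,2) | ant1:(0,3)->S->(1,3)
  grid max=2 at (0,3)
Step 2: ant0:(0,2)->E->(0,3) | ant1:(1,3)->N->(0,3)
  grid max=5 at (0,3)
Step 3: ant0:(0,3)->S->(1,3) | ant1:(0,3)->S->(1,3)
  grid max=4 at (0,3)
Step 4: ant0:(1,3)->N->(0,3) | ant1:(1,3)->N->(0,3)
  grid max=7 at (0,3)
Step 5: ant0:(0,3)->S->(1,3) | ant1:(0,3)->S->(1,3)
  grid max=6 at (0,3)

(1,3) (1,3)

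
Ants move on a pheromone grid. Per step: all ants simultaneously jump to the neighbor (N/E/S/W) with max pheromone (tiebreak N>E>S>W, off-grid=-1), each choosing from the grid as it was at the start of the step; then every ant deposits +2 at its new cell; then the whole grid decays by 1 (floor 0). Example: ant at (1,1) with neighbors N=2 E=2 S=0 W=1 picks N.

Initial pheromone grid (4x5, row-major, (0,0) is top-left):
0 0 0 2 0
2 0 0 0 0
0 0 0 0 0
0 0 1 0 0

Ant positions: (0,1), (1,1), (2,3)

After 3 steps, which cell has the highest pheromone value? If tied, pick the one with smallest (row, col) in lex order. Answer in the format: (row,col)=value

Step 1: ant0:(0,1)->E->(0,2) | ant1:(1,1)->W->(1,0) | ant2:(2,3)->N->(1,3)
  grid max=3 at (1,0)
Step 2: ant0:(0,2)->E->(0,3) | ant1:(1,0)->N->(0,0) | ant2:(1,3)->N->(0,3)
  grid max=4 at (0,3)
Step 3: ant0:(0,3)->E->(0,4) | ant1:(0,0)->S->(1,0) | ant2:(0,3)->E->(0,4)
  grid max=3 at (0,3)
Final grid:
  0 0 0 3 3
  3 0 0 0 0
  0 0 0 0 0
  0 0 0 0 0
Max pheromone 3 at (0,3)

Answer: (0,3)=3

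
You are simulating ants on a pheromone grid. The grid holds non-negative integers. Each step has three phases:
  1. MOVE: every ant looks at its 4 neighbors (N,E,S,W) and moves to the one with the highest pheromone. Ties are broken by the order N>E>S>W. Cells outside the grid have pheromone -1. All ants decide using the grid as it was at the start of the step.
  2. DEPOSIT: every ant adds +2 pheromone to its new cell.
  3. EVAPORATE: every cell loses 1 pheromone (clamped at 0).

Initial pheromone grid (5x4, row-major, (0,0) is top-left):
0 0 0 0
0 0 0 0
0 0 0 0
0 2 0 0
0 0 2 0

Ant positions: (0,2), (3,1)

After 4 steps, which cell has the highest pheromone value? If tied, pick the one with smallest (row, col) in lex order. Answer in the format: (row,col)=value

Answer: (3,1)=2

Derivation:
Step 1: ant0:(0,2)->E->(0,3) | ant1:(3,1)->N->(2,1)
  grid max=1 at (0,3)
Step 2: ant0:(0,3)->S->(1,3) | ant1:(2,1)->S->(3,1)
  grid max=2 at (3,1)
Step 3: ant0:(1,3)->N->(0,3) | ant1:(3,1)->N->(2,1)
  grid max=1 at (0,3)
Step 4: ant0:(0,3)->S->(1,3) | ant1:(2,1)->S->(3,1)
  grid max=2 at (3,1)
Final grid:
  0 0 0 0
  0 0 0 1
  0 0 0 0
  0 2 0 0
  0 0 0 0
Max pheromone 2 at (3,1)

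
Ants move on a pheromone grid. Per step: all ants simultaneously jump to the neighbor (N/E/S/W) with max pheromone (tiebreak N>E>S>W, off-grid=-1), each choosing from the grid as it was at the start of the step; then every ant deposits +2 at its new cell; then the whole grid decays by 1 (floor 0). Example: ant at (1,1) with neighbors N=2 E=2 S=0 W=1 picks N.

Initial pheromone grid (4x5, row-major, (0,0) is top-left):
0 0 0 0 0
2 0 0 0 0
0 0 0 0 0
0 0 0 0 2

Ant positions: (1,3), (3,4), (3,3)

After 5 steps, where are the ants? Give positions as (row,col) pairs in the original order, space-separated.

Step 1: ant0:(1,3)->N->(0,3) | ant1:(3,4)->N->(2,4) | ant2:(3,3)->E->(3,4)
  grid max=3 at (3,4)
Step 2: ant0:(0,3)->E->(0,4) | ant1:(2,4)->S->(3,4) | ant2:(3,4)->N->(2,4)
  grid max=4 at (3,4)
Step 3: ant0:(0,4)->S->(1,4) | ant1:(3,4)->N->(2,4) | ant2:(2,4)->S->(3,4)
  grid max=5 at (3,4)
Step 4: ant0:(1,4)->S->(2,4) | ant1:(2,4)->S->(3,4) | ant2:(3,4)->N->(2,4)
  grid max=6 at (2,4)
Step 5: ant0:(2,4)->S->(3,4) | ant1:(3,4)->N->(2,4) | ant2:(2,4)->S->(3,4)
  grid max=9 at (3,4)

(3,4) (2,4) (3,4)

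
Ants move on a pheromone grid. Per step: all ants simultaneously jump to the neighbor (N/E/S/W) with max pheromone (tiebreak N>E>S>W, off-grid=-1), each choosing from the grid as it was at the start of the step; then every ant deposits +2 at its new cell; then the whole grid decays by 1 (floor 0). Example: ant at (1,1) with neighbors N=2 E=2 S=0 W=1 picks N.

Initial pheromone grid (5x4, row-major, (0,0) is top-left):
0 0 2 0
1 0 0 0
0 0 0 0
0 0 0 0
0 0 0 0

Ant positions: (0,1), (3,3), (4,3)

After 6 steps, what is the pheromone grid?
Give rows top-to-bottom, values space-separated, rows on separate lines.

After step 1: ants at (0,2),(2,3),(3,3)
  0 0 3 0
  0 0 0 0
  0 0 0 1
  0 0 0 1
  0 0 0 0
After step 2: ants at (0,3),(3,3),(2,3)
  0 0 2 1
  0 0 0 0
  0 0 0 2
  0 0 0 2
  0 0 0 0
After step 3: ants at (0,2),(2,3),(3,3)
  0 0 3 0
  0 0 0 0
  0 0 0 3
  0 0 0 3
  0 0 0 0
After step 4: ants at (0,3),(3,3),(2,3)
  0 0 2 1
  0 0 0 0
  0 0 0 4
  0 0 0 4
  0 0 0 0
After step 5: ants at (0,2),(2,3),(3,3)
  0 0 3 0
  0 0 0 0
  0 0 0 5
  0 0 0 5
  0 0 0 0
After step 6: ants at (0,3),(3,3),(2,3)
  0 0 2 1
  0 0 0 0
  0 0 0 6
  0 0 0 6
  0 0 0 0

0 0 2 1
0 0 0 0
0 0 0 6
0 0 0 6
0 0 0 0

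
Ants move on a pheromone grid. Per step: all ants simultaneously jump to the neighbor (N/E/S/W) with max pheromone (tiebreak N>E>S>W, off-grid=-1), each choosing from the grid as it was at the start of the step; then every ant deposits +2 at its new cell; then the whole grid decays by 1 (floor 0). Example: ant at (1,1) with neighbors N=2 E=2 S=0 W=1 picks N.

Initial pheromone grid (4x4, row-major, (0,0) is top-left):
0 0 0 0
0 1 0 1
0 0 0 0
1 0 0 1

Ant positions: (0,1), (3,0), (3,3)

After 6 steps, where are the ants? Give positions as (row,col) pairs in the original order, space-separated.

Step 1: ant0:(0,1)->S->(1,1) | ant1:(3,0)->N->(2,0) | ant2:(3,3)->N->(2,3)
  grid max=2 at (1,1)
Step 2: ant0:(1,1)->N->(0,1) | ant1:(2,0)->N->(1,0) | ant2:(2,3)->N->(1,3)
  grid max=1 at (0,1)
Step 3: ant0:(0,1)->S->(1,1) | ant1:(1,0)->E->(1,1) | ant2:(1,3)->N->(0,3)
  grid max=4 at (1,1)
Step 4: ant0:(1,1)->N->(0,1) | ant1:(1,1)->N->(0,1) | ant2:(0,3)->S->(1,3)
  grid max=3 at (0,1)
Step 5: ant0:(0,1)->S->(1,1) | ant1:(0,1)->S->(1,1) | ant2:(1,3)->N->(0,3)
  grid max=6 at (1,1)
Step 6: ant0:(1,1)->N->(0,1) | ant1:(1,1)->N->(0,1) | ant2:(0,3)->S->(1,3)
  grid max=5 at (0,1)

(0,1) (0,1) (1,3)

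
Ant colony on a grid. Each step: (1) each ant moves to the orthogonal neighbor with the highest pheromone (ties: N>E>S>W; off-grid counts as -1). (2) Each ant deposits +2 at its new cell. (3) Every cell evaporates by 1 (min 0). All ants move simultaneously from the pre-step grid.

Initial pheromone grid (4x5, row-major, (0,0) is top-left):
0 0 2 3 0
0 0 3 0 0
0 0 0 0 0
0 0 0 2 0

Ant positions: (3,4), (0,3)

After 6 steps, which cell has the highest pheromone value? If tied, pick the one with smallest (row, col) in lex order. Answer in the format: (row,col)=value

Answer: (0,3)=3

Derivation:
Step 1: ant0:(3,4)->W->(3,3) | ant1:(0,3)->W->(0,2)
  grid max=3 at (0,2)
Step 2: ant0:(3,3)->N->(2,3) | ant1:(0,2)->E->(0,3)
  grid max=3 at (0,3)
Step 3: ant0:(2,3)->S->(3,3) | ant1:(0,3)->W->(0,2)
  grid max=3 at (0,2)
Step 4: ant0:(3,3)->N->(2,3) | ant1:(0,2)->E->(0,3)
  grid max=3 at (0,3)
Step 5: ant0:(2,3)->S->(3,3) | ant1:(0,3)->W->(0,2)
  grid max=3 at (0,2)
Step 6: ant0:(3,3)->N->(2,3) | ant1:(0,2)->E->(0,3)
  grid max=3 at (0,3)
Final grid:
  0 0 2 3 0
  0 0 0 0 0
  0 0 0 1 0
  0 0 0 2 0
Max pheromone 3 at (0,3)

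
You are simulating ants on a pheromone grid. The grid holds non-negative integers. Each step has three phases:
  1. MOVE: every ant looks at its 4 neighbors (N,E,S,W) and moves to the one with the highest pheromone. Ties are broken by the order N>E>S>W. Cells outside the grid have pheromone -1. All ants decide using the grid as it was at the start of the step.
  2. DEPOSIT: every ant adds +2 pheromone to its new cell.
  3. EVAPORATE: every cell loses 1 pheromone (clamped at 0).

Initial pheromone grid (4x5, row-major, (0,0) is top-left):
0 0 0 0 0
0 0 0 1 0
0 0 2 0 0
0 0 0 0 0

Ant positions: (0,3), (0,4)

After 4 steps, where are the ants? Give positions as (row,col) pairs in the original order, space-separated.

Step 1: ant0:(0,3)->S->(1,3) | ant1:(0,4)->S->(1,4)
  grid max=2 at (1,3)
Step 2: ant0:(1,3)->E->(1,4) | ant1:(1,4)->W->(1,3)
  grid max=3 at (1,3)
Step 3: ant0:(1,4)->W->(1,3) | ant1:(1,3)->E->(1,4)
  grid max=4 at (1,3)
Step 4: ant0:(1,3)->E->(1,4) | ant1:(1,4)->W->(1,3)
  grid max=5 at (1,3)

(1,4) (1,3)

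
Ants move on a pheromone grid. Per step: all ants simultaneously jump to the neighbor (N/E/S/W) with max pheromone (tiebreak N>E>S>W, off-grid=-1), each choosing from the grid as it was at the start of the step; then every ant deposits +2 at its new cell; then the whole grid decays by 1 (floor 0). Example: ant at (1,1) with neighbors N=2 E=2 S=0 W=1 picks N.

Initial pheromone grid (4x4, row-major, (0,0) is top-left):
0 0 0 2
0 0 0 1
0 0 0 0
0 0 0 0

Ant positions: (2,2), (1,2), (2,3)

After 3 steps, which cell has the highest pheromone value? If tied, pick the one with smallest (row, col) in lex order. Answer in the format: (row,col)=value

Step 1: ant0:(2,2)->N->(1,2) | ant1:(1,2)->E->(1,3) | ant2:(2,3)->N->(1,3)
  grid max=4 at (1,3)
Step 2: ant0:(1,2)->E->(1,3) | ant1:(1,3)->N->(0,3) | ant2:(1,3)->N->(0,3)
  grid max=5 at (1,3)
Step 3: ant0:(1,3)->N->(0,3) | ant1:(0,3)->S->(1,3) | ant2:(0,3)->S->(1,3)
  grid max=8 at (1,3)
Final grid:
  0 0 0 5
  0 0 0 8
  0 0 0 0
  0 0 0 0
Max pheromone 8 at (1,3)

Answer: (1,3)=8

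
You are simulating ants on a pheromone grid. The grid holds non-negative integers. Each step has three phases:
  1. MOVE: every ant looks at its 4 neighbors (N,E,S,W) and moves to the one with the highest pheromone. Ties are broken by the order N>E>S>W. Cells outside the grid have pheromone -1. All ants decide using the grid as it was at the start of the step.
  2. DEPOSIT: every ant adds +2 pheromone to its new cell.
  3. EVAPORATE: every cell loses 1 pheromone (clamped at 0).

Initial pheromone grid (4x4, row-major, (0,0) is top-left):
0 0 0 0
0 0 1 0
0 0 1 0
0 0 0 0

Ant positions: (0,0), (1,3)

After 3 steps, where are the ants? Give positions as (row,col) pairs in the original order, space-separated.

Step 1: ant0:(0,0)->E->(0,1) | ant1:(1,3)->W->(1,2)
  grid max=2 at (1,2)
Step 2: ant0:(0,1)->E->(0,2) | ant1:(1,2)->N->(0,2)
  grid max=3 at (0,2)
Step 3: ant0:(0,2)->S->(1,2) | ant1:(0,2)->S->(1,2)
  grid max=4 at (1,2)

(1,2) (1,2)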